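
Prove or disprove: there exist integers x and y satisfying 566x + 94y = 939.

Both 566 and 94 are divisible by gcd(566, 94) = 2, hence so is any combination 566x + 94y.
But 939 is not a multiple of 2 (it leaves remainder 1).
So the equation is unsolvable over ℤ.

No, no such integers exist.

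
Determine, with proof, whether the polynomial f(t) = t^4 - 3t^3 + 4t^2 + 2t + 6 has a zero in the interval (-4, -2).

No.

The endpoint values f(-4) = 510 and f(-2) = 58 are both positive. Claim: f(t) > 0 for every t in (-4, -2).
Substitute t = -2 − u, where 0 < u < 2 on the interval. Expanding, f(-2 − u) = u^4 + 11u^3 + 46u^2 + 82u + 58.
All 5 nonzero coefficients of this polynomial in u are positive; hence for u > 0 the value is a sum of positive terms (the constant 58 among them).
So f is strictly positive on (-4, -2); no root exists in the interval.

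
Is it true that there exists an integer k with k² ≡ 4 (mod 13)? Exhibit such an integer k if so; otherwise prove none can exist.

Take k = 2. Then 2² = 4, and since 0 ≤ 4 < 13 this is already reduced: 2² ≡ 4 (mod 13).

k = 2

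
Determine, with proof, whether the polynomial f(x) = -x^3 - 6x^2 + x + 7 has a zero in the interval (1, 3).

f(1) = 1 and f(3) = -71, which have opposite signs.
Since f is a polynomial it is continuous on [1, 3].
By the Intermediate Value Theorem f must vanish at some point of (1, 3).

Yes, f has a root in the interval.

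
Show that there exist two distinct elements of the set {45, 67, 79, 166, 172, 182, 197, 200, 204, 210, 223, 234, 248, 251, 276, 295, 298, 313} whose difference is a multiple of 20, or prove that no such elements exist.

There is no such pair.

Two integers differ by a multiple of 20 exactly when they have the same residue mod 20. The residues are 45↦5, 67↦7, 79↦19, 166↦6, 172↦12, 182↦2, 197↦17, 200↦0, 204↦4, 210↦10, 223↦3, 234↦14, 248↦8, 251↦11, 276↦16, 295↦15, 298↦18, 313↦13.
All 18 residues are distinct, so no two elements differ by a multiple of 20.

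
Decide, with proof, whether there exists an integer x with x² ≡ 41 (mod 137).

137 is prime, so by Euler's criterion 41 is a square mod 137 iff 41^((137−1)/2) = 41^68 ≡ 1 (mod 137).
Repeated squaring mod 137: 41^2 = 1681 ≡ 37; 41^4 ≡ 37² = 1369 ≡ 136; 41^8 ≡ 136² = 18496 ≡ 1; 41^16 ≡ 1² = 1 ≡ 1; 41^32 ≡ 1² = 1 ≡ 1; 41^64 ≡ 1² = 1 ≡ 1.
Since 68 = 64 + 4, 41^68 ≡ 1 · 136; multiplying out mod 137: 1·136 = 136 ≡ 136. Thus 41^68 ≡ 136 ≡ −1 (mod 137).
By Euler's criterion 41 is a quadratic non-residue mod 137: no x satisfies x² ≡ 41 (mod 137).

No such integer exists.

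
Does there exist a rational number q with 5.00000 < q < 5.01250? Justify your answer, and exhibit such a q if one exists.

Scale by 81: the interval becomes (405.00000, 406.01250), which contains the integer 406.
Dividing back, 5.00000 < 406/81 < 5.01250, and 406/81 is rational.

q = 406/81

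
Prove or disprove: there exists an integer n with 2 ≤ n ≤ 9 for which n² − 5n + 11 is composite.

n = 8

At n = 8: 8² − 5·8 + 11 = 35 = 5·7, which is composite.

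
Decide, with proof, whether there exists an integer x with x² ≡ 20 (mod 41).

Take x = 15. Then 15² = 225 = 5·41 + 20, so 15² ≡ 20 (mod 41).

x = 15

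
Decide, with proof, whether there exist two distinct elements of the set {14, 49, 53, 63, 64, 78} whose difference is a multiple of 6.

No, no such pair exists.

Reduce each element modulo 6: 14↦2, 49↦1, 53↦5, 63↦3, 64↦4, 78↦0.
All 6 residues are distinct, so no two elements differ by a multiple of 6.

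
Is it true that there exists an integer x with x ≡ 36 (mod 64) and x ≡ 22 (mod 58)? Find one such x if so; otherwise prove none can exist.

x = 1124

gcd(64, 58) = 2. A simultaneous solution exists iff 36 ≡ 22 (mod 2); here 36 mod 2 = 0 = 22 mod 2, so it does.
Write x = 36 + 64t. Then 64t ≡ 22 − 36 ≡ 44 (mod 58); dividing through by 2 gives 32t ≡ 22 (mod 29).
32 ≡ 3 (mod 29), so this reads 3t ≡ 22 (mod 29). To invert 3 modulo 29: 29 = 9·3 + 2, 3 = 1·2 + 1, 2 = 2·1 + 0, and unwinding, 1 = 3 − 1·2 = 3 − (29 − 9·3) = −29 + 10·3. Thus 3⁻¹ ≡ 10 (mod 29).
Multiplying by 10: t ≡ 10·22 = 220 ≡ 17 (mod 29).
Then x = 36 + 64·17 = 1124.
Indeed 1124 ≡ 36 (mod 64) and 1124 ≡ 22 (mod 58).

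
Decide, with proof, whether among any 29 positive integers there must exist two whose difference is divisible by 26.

Each integer lies in one of the 26 residue classes modulo 26.
With 29 integers and only 26 classes, the pigeonhole principle forces two of them, say a and b, into the same class.
Equal remainders mean a − b ≡ 0 (mod 26), so 26 divides their difference.

Yes, this is always true.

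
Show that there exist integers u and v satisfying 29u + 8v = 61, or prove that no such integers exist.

u = 1, v = 4

Since gcd(29, 8) = 1, every integer is an integer combination of 29 and 8.
Dividing repeatedly: 29 = 3·8 + 5, 8 = 1·5 + 3, 5 = 1·3 + 2, 3 = 1·2 + 1, 2 = 2·1 + 0.
Unwinding: 1 = 3 − 1·2 = 3 − (5 − 1·3) = −5 + 2·3 = −5 + 2·(8 − 1·5) = 2·8 − 3·5 = 2·8 − 3·(29 − 3·8) = −3·29 + 11·8, i.e. 29·(-3) + 8·11 = 1.
Multiplying through by 61: u = (-3)·61 = -183, v = 11·61 = 671 is a solution.
Shifting by a multiple of (8, −29) keeps it a solution: u = -183 + 23·8 = 1, v = 671 − 23·29 = 4.
Indeed 29·1 + 8·4 = 29 + 32 = 61.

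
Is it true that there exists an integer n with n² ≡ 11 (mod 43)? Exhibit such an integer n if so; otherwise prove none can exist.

Take n = 21. Then 21² = 441 = 10·43 + 11, so 21² ≡ 11 (mod 43).

n = 21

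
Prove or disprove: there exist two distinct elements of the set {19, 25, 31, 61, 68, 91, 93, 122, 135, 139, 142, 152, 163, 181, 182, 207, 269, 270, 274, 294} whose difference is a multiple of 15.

Reduce each element mod 15: 19↦4, 25↦10, 31↦1, 61↦1, 68↦8, 91↦1, 93↦3, 122↦2, 135↦0, 139↦4, 142↦7, 152↦2, 163↦13, 181↦1, 182↦2, 207↦12, 269↦14, 270↦0, 274↦4, 294↦9. The residue 4 repeats (at 19 and 139), and 139 − 19 = 120 = 8·15.

The pair (19, 139) works.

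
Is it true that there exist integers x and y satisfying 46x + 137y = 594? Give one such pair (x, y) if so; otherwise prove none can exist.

46 and 137 are coprime, so 46x + 137y ranges over all of ℤ.
Euclidean algorithm: 137 = 2·46 + 45, 46 = 1·45 + 1, 45 = 45·1 + 0.
Working back up the chain: 1 = 46 − 1·45 = 46 − (137 − 2·46) = −137 + 3·46. So 46·3 + 137·(-1) = 1.
Scaling by 594 gives the particular solution (x, y) = (1782, -594).
Subtracting 13·137 from x and adding 13·46 to y gives the tidier solution (1, 4).
Check: 46·1 + 137·4 = 46 + 548 = 594. ✓

x = 1, y = 4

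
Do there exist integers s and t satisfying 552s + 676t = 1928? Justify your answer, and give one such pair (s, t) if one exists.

Since gcd(552, 676) = 4 and 1928 = 4·482, Bézout's identity guarantees a solution.
Dividing through by 4 reduces the equation to 138s + 169t = 482.
Dividing repeatedly: 169 = 1·138 + 31, 138 = 4·31 + 14, 31 = 2·14 + 3, 14 = 4·3 + 2, 3 = 1·2 + 1, 2 = 2·1 + 0.
Back-substituting, 1 = 3 − 1·2 = 3 − (14 − 4·3) = −14 + 5·3 = −14 + 5·(31 − 2·14) = 5·31 − 11·14 = 5·31 − 11·(138 − 4·31) = −11·138 + 49·31 = −11·138 + 49·(169 − 1·138) = 49·169 − 60·138; that is, 138·(-60) + 169·49 = 1.
Multiplying through by 482: s = (-60)·482 = -28920, t = 49·482 = 23618 is a solution.
Shifting by a multiple of (169, −138) keeps it a solution: s = -28920 + 172·169 = 148, t = 23618 − 172·138 = -118.
Check: 552·148 + 676·(-118) = 81696 − 79768 = 1928. ✓

s = 148, t = -118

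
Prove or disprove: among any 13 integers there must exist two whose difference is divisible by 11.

Partition the integers by their residue mod 11; there are 11 classes.
With 13 integers and only 11 classes, the pigeonhole principle forces two of them, say a and b, into the same class.
Then a ≡ b (mod 11), i.e. 11 ∣ (a − b).

Yes, this is always true.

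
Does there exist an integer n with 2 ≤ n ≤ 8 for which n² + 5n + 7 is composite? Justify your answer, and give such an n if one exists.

At n = 7: 7² + 5·7 + 7 = 91 = 7·13, which is composite.

n = 7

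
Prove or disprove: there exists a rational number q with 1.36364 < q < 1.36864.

q = 26/19

Scale by 19: the interval becomes (25.90916, 26.00416), which contains the integer 26.
Hence 26/19 is a rational number with 1.36364 < 26/19 < 1.36864.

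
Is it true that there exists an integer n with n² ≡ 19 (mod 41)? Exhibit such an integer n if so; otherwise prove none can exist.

Apply Euler's criterion with the prime 41: 19 is a quadratic residue iff 19^20 ≡ 1 (mod 41), and a non-residue iff it is ≡ −1.
Squaring successively (mod 41): 19^2 = 361 ≡ 33; 19^4 ≡ 33² = 1089 ≡ 23; 19^8 ≡ 23² = 529 ≡ 37; 19^16 ≡ 37² = 1369 ≡ 16.
Since 20 = 16 + 4, 19^20 ≡ 16 · 23; multiplying out mod 41: 16·23 = 368 ≡ 40. Thus 19^20 ≡ 40 ≡ −1 (mod 41).
The value −1 means 19 is a non-residue modulo 41, so n² ≡ 19 (mod 41) is impossible.

No, no such integer exists.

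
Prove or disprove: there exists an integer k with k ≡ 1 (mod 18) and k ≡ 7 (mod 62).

The moduli are not coprime: gcd(18, 62) = 2. Compatibility requires 2 ∣ (7 − 1) = 6, which holds, so solutions exist.
Write k = 1 + 18t. Then 18t ≡ 7 − 1 ≡ 6 (mod 62); dividing through by 2 gives 9t ≡ 3 (mod 31).
Note 9·7 = 63 ≡ 1 (mod 31) (as 63 − 1 = 2·31), so 9⁻¹ ≡ 7.
Therefore t ≡ 7·3 = 21 (mod 31).
Then k = 1 + 18·21 = 379.
Indeed 379 ≡ 1 (mod 18) and 379 ≡ 7 (mod 62).

k = 379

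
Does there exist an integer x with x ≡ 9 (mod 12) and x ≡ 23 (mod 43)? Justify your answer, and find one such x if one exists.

x = 453

Since 12 and 43 share no common factor, CRT says the pair of congruences has a solution (unique mod 516).
Write x = 9 + 12t and require 9 + 12t ≡ 23 (mod 43), i.e. 12t ≡ 14 (mod 43).
Since 12·18 = 216 = 5·43 + 1, the inverse of 12 mod 43 is 18.
Therefore t ≡ 18·14 = 252 ≡ 37 (mod 43).
With t = 37: x = 9 + 12·37 = 453.
Verify: 453 = 37·12 + 9 and 453 = 10·43 + 23. ✓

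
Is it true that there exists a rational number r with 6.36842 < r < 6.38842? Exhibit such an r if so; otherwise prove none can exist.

r = 51/8

Multiplying by 8: 8·6.36842 = 50.94736 and 8·6.38842 = 51.10736, so the integer 51 lies strictly between them.
Hence 51/8 is a rational number with 6.36842 < 51/8 < 6.38842.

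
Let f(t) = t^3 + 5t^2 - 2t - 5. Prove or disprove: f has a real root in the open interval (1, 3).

Such a root exists.

f(1) = -1 and f(3) = 61, which have opposite signs.
Since f is a polynomial it is continuous on [1, 3].
By the Intermediate Value Theorem, f takes the value 0 somewhere in the open interval.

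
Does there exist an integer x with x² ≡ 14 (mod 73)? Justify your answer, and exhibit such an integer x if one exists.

No, no such integer exists.

Apply Euler's criterion with the prime 73: 14 is a quadratic residue iff 14^36 ≡ 1 (mod 73), and a non-residue iff it is ≡ −1.
Repeated squaring mod 73: 14^2 = 196 ≡ 50; 14^4 ≡ 50² = 2500 ≡ 18; 14^8 ≡ 18² = 324 ≡ 32; 14^16 ≡ 32² = 1024 ≡ 2; 14^32 ≡ 2² = 4 ≡ 4.
Since 36 = 32 + 4, 14^36 ≡ 4 · 18; multiplying out mod 73: 4·18 = 72 ≡ 72. Thus 14^36 ≡ 72 ≡ −1 (mod 73).
By Euler's criterion 14 is a quadratic non-residue mod 73: no x satisfies x² ≡ 14 (mod 73).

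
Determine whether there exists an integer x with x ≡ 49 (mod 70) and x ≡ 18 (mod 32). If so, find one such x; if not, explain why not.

No, no such integer exists.

Both moduli are multiples of 2 = gcd(70, 32), so any solution would satisfy x ≡ 49 and x ≡ 18 modulo 2 simultaneously.
However 49 ≡ 1 and 18 ≡ 0 (mod 2), and 1 ≠ 0.
So no integer satisfies both congruences.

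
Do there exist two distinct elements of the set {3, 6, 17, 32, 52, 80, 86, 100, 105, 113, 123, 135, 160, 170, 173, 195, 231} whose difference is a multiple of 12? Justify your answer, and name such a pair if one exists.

Yes: 3 and 123.

3 mod 12 = 3 and 123 mod 12 = 3, so 123 − 3 = 120 = 10·12.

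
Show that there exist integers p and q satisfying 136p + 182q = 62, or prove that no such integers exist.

p = 58, q = -43

gcd(136, 182) = 2, and 2 divides 62, so integer solutions exist.
Dividing through by 2 reduces the equation to 68p + 91q = 31.
Dividing repeatedly: 91 = 1·68 + 23, 68 = 2·23 + 22, 23 = 1·22 + 1, 22 = 22·1 + 0.
Working back up the chain: 1 = 23 − 1·22 = 23 − (68 − 2·23) = −68 + 3·23 = −68 + 3·(91 − 1·68) = 3·91 − 4·68. So 68·(-4) + 91·3 = 1.
Multiplying through by 31: p = (-4)·31 = -124, q = 3·31 = 93 is a solution.
The general solution is p = -124 + 91k, q = 93 − 68k; taking k = 2 gives the smaller pair p = 58, q = -43.
Indeed 136·58 + 182·(-43) = 7888 − 7826 = 62.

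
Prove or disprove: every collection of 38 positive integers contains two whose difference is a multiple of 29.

Partition the integers by their residue mod 29; there are 29 classes.
With 38 integers and only 29 classes, the pigeonhole principle forces two of them, say a and b, into the same class.
Equal remainders mean a − b ≡ 0 (mod 29), so 29 divides their difference.

True.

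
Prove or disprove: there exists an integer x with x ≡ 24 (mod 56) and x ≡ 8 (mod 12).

The moduli are not coprime: gcd(56, 12) = 4. Compatibility requires 4 ∣ (8 − 24) = -16, which holds, so solutions exist.
List candidates x ≡ 24 (mod 56): 24, 80. Modulo 12 these are 0, 8; 80 gives 8 as required.
Check: 80 mod 56 = 24, 80 mod 12 = 8. ✓

x = 80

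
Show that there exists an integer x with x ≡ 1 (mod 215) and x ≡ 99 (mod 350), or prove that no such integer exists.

gcd(215, 350) = 5. If x ≡ 1 (mod 215) and x ≡ 99 (mod 350), then x ≡ 1 (mod 5) and x ≡ 99 (mod 5).
These are incompatible: 1 − 99 = -98 is not divisible by 5.
So no integer satisfies both congruences.

No such integer exists.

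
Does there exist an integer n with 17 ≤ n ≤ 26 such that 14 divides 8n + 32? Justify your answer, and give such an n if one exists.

Try n = 17: 8·17 + 32 = 168 = 12·14, which is divisible by 14.

n = 17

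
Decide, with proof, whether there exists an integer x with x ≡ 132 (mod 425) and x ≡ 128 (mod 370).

Both moduli are multiples of 5 = gcd(425, 370), so any solution would satisfy x ≡ 132 and x ≡ 128 modulo 5 simultaneously.
These are incompatible: 132 − 128 = 4 is not divisible by 5.
So no integer satisfies both congruences.

No, no such integer exists.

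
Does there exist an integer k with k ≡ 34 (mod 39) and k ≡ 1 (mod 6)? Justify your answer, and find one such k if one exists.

k = 73

Here gcd(39, 6) = 3, and both 34 and 1 leave remainder 1 mod 3, so the system is consistent.
The integers ≡ 34 (mod 39) are 34, 73, …; their remainders mod 6 are 4, 1, so k = 73 is the first that is ≡ 1 (mod 6).
Check: 73 mod 39 = 34, 73 mod 6 = 1. ✓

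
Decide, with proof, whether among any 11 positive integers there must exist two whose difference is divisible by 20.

No, the set {3, 4, 5, 6, 7, 8, 9, 10, 11, 12, 13} is a counterexample.

Consider the 11 integers 3, 4, …, 13. They lie in distinct residue classes modulo 20, since 11 ≤ 20.
Any two of them differ by at most 10 < 20 and by at least 1, so no difference is a multiple of 20.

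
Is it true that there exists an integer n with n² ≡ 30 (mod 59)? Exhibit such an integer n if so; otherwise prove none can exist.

Apply Euler's criterion with the prime 59: 30 is a quadratic residue iff 30^29 ≡ 1 (mod 59), and a non-residue iff it is ≡ −1.
Squaring successively (mod 59): 30^2 = 900 ≡ 15; 30^4 ≡ 15² = 225 ≡ 48; 30^8 ≡ 48² = 2304 ≡ 3; 30^16 ≡ 3² = 9 ≡ 9.
Since 29 = 16 + 8 + 4 + 1, 30^29 ≡ 9 · 3 · 48 · 30; multiplying out mod 59: 9·3 = 27 ≡ 27, then 27·48 = 1296 ≡ 57, then 57·30 = 1710 ≡ 58. Thus 30^29 ≡ 58 ≡ −1 (mod 59).
The value −1 means 30 is a non-residue modulo 59, so n² ≡ 30 (mod 59) is impossible.

There is no such integer.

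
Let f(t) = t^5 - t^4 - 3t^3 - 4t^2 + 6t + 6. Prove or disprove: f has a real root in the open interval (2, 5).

f(2) = -6 and f(5) = 2061, which have opposite signs.
Since f is a polynomial it is continuous on [2, 5].
By the Intermediate Value Theorem, f takes the value 0 somewhere in the open interval.

Yes, f has a root in the interval.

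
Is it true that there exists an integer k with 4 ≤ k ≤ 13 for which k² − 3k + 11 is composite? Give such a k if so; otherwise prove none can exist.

At k = 4: 4² − 3·4 + 11 = 15 = 3·5, which is composite.

k = 4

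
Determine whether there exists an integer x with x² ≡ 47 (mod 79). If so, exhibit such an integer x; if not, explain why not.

No, no such integer exists.

79 is prime, so by Euler's criterion 47 is a square mod 79 iff 47^((79−1)/2) = 47^39 ≡ 1 (mod 79).
Repeated squaring mod 79: 47^2 = 2209 ≡ 76; 47^4 ≡ 76² = 5776 ≡ 9; 47^8 ≡ 9² = 81 ≡ 2; 47^16 ≡ 2² = 4 ≡ 4; 47^32 ≡ 4² = 16 ≡ 16.
Since 39 = 32 + 4 + 2 + 1, 47^39 ≡ 16 · 9 · 76 · 47; multiplying out mod 79: 16·9 = 144 ≡ 65, then 65·76 = 4940 ≡ 42, then 42·47 = 1974 ≡ 78. Thus 47^39 ≡ 78 ≡ −1 (mod 79).
The value −1 means 47 is a non-residue modulo 79, so x² ≡ 47 (mod 79) is impossible.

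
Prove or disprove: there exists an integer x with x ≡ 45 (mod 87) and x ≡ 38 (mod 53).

gcd(87, 53) = 1, so the Chinese Remainder Theorem guarantees exactly one residue class mod 4611 satisfying both.
Write x = 45 + 87t and require 45 + 87t ≡ 38 (mod 53), i.e. 87t ≡ 46 (mod 53).
87 ≡ 34 (mod 53), so this reads 34t ≡ 46 (mod 53). Invert 34 mod 53 by the Euclidean algorithm: 53 = 1·34 + 19, 34 = 1·19 + 15, 19 = 1·15 + 4, 15 = 3·4 + 3, 4 = 1·3 + 1, 3 = 3·1 + 0; back-substituting, 1 = 4 − 1·3 = 4 − (15 − 3·4) = −15 + 4·4 = −15 + 4·(19 − 1·15) = 4·19 − 5·15 = 4·19 − 5·(34 − 1·19) = −5·34 + 9·19 = −5·34 + 9·(53 − 1·34) = 9·53 − 14·34. Hence 34·(-14) ≡ 1, so 34⁻¹ ≡ -14 ≡ 39 (mod 53).
Therefore t ≡ 39·46 = 1794 ≡ 45 (mod 53).
With t = 45: x = 45 + 87·45 = 3960.
Verify: 3960 = 45·87 + 45 and 3960 = 74·53 + 38. ✓

x = 3960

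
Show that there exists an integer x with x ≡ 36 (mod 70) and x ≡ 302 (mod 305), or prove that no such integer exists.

Reduce both congruences modulo 5, which divides 70 and 305: they say x ≡ 36 (mod 5) and x ≡ 302 (mod 5).
But 36 mod 5 = 1 while 302 mod 5 = 2, a contradiction.
Hence the system has no solution.

No, no such integer exists.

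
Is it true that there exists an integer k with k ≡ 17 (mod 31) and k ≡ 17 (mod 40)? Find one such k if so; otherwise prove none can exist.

k = 17

The moduli 31 and 40 are coprime, so by the Chinese Remainder Theorem a unique solution modulo 1240 exists.
Any solution of the first congruence is k = 17 + 31t; substituting into the second, 31t ≡ 17 − 17 ≡ 0 (mod 40).
t = 0 satisfies this.
Taking t = 0 gives k = 17 + 31·0 = 17.
Check: 17 mod 31 = 17, 17 mod 40 = 17. ✓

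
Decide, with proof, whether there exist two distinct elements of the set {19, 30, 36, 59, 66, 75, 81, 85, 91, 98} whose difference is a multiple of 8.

Yes: 19 and 59.

19 mod 8 = 3 and 59 mod 8 = 3, so 59 − 19 = 40 = 5·8.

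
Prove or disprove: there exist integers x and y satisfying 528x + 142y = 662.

x = 58, y = -211

Since gcd(528, 142) = 2 and 662 = 2·331, Bézout's identity guarantees a solution.
Dividing through by 2 reduces the equation to 264x + 71y = 331.
Run the Euclidean algorithm on 264 and 71: 264 = 3·71 + 51, 71 = 1·51 + 20, 51 = 2·20 + 11, 20 = 1·11 + 9, 11 = 1·9 + 2, 9 = 4·2 + 1, 2 = 2·1 + 0.
Unwinding: 1 = 9 − 4·2 = 9 − 4·(11 − 1·9) = −4·11 + 5·9 = −4·11 + 5·(20 − 1·11) = 5·20 − 9·11 = 5·20 − 9·(51 − 2·20) = −9·51 + 23·20 = −9·51 + 23·(71 − 1·51) = 23·71 − 32·51 = 23·71 − 32·(264 − 3·71) = −32·264 + 119·71, i.e. 264·(-32) + 71·119 = 1.
Multiplying through by 331: x = (-32)·331 = -10592, y = 119·331 = 39389 is a solution.
Shifting by a multiple of (71, −264) keeps it a solution: x = -10592 + 150·71 = 58, y = 39389 − 150·264 = -211.
Check: 528·58 + 142·(-211) = 30624 − 29962 = 662. ✓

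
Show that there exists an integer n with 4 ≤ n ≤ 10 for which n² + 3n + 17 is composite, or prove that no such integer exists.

At n = 8: 8² + 3·8 + 17 = 105 = 3·35, which is composite.

n = 8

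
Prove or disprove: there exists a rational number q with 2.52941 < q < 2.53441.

Multiplying by 15: 15·2.52941 = 37.94115 and 15·2.53441 = 38.01615, so the integer 38 lies strictly between them.
So q = 38/15 works: it is a ratio of integers, and dividing 15·2.52941 < 38 < 15·2.53441 through by 15 gives 2.52941 < 38/15 < 2.53441.

q = 38/15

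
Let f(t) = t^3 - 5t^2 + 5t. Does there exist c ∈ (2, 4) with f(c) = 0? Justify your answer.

Such a root exists.

f(2) = -2 and f(4) = 4, which have opposite signs.
f is continuous everywhere (it is a polynomial), in particular on [2, 4].
By the Intermediate Value Theorem f must vanish at some point of (2, 4).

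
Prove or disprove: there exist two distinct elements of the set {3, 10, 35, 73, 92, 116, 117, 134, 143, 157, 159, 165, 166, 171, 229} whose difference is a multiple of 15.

No, no such pair exists.

Residues mod 15: 3↦3, 10↦10, 35↦5, 73↦13, 92↦2, 116↦11, 117↦12, 134↦14, 143↦8, 157↦7, 159↦9, 165↦0, 166↦1, 171↦6, 229↦4.
These 15 residues are pairwise different, hence no difference of two elements is divisible by 15.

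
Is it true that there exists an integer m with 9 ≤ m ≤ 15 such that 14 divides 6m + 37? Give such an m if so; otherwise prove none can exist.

No such integer m in that range exists.

For m = 9, 10, …, 15 the values of 6m + 37 modulo 14 are 7, 13, 5, 11, 3, 9, 1 respectively.
None is 0, so 14 never divides 6m + 37 on this range.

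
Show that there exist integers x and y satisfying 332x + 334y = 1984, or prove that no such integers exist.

Every value of 332x + 334y is a multiple of gcd(332, 334) = 2; since 2 ∣ 1984, solutions exist.
Dividing through by 2 reduces the equation to 166x + 167y = 992.
Dividing repeatedly: 167 = 1·166 + 1, 166 = 166·1 + 0.
Working back up the chain: 1 = 167 − 1·166. So 166·(-1) + 167·1 = 1.
Scaling by 992 gives the particular solution (x, y) = (-992, 992).
Shifting by a multiple of (167, −166) keeps it a solution: x = -992 + 6·167 = 10, y = 992 − 6·166 = -4.
Indeed 332·10 + 334·(-4) = 3320 − 1336 = 1984.

x = 10, y = -4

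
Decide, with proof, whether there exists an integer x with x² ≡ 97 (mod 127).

Apply Euler's criterion with the prime 127: 97 is a quadratic residue iff 97^63 ≡ 1 (mod 127), and a non-residue iff it is ≡ −1.
Squaring successively (mod 127): 97^2 = 9409 ≡ 11; 97^4 ≡ 11² = 121 ≡ 121; 97^8 ≡ 121² = 14641 ≡ 36; 97^16 ≡ 36² = 1296 ≡ 26; 97^32 ≡ 26² = 676 ≡ 41.
Since 63 = 32 + 16 + 8 + 4 + 2 + 1, 97^63 ≡ 41 · 26 · 36 · 121 · 11 · 97; multiplying out mod 127: 41·26 = 1066 ≡ 50, then 50·36 = 1800 ≡ 22, then 22·121 = 2662 ≡ 122, then 122·11 = 1342 ≡ 72, then 72·97 = 6984 ≡ 126. Thus 97^63 ≡ 126 ≡ −1 (mod 127).
By Euler's criterion 97 is a quadratic non-residue mod 127: no x satisfies x² ≡ 97 (mod 127).

No, no such integer exists.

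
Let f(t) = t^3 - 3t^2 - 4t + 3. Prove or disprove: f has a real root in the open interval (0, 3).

f(0) = 3 and f(3) = -9, which have opposite signs.
f is continuous everywhere (it is a polynomial), in particular on [0, 3].
By the Intermediate Value Theorem f must vanish at some point of (0, 3).

Yes, f has a root in the interval.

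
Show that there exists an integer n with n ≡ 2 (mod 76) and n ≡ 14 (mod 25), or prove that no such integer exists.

gcd(76, 25) = 1, so the Chinese Remainder Theorem guarantees exactly one residue class mod 1900 satisfying both.
Any solution of the first congruence is n = 2 + 76t; substituting into the second, 76t ≡ 14 − 2 ≡ 12 (mod 25).
76 ≡ 1 (mod 25), so this reads 1t ≡ 12 (mod 25). So t ≡ 12 (mod 25).
With t = 12: n = 2 + 76·12 = 914.
Check: 914 mod 76 = 2, 914 mod 25 = 14. ✓

n = 914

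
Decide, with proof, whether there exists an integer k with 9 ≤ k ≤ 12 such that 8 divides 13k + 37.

At k = 9, 13·9 + 37 = 154 ≡ 2 (mod 8), and each step in k adds 13 ≡ 5 (mod 8), giving residues 2, 7, 4, 1 for k = 9, 10, 11, 12.
Since 0 is absent from this list, 8 ∤ 13k + 37 for every k with 9 ≤ k ≤ 12.

There is no such integer k in that range.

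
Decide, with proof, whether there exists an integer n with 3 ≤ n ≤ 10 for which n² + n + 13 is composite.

At n = 7: 7² + 7 + 13 = 69 = 3·23, which is composite.

n = 7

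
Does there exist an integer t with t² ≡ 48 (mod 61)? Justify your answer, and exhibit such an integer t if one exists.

t = 32 works: 32² = 1024, and 1024 − 48 = 976 = 16·61.

t = 32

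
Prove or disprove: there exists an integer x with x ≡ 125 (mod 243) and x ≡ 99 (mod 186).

Reduce both congruences modulo 3, which divides 243 and 186: they say x ≡ 125 (mod 3) and x ≡ 99 (mod 3).
These are incompatible: 125 − 99 = 26 is not divisible by 3.
Hence the system has no solution.

No, no such integer exists.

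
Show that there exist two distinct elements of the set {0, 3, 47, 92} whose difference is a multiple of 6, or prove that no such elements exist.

No such pair exists.

Reduce each element modulo 6: 0↦0, 3↦3, 47↦5, 92↦2.
These 4 residues are pairwise different, hence no difference of two elements is divisible by 6.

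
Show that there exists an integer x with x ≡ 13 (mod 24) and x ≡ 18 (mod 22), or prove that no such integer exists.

No such integer exists.

Reduce both congruences modulo 2, which divides 24 and 22: they say x ≡ 13 (mod 2) and x ≡ 18 (mod 2).
These are incompatible: 13 − 18 = -5 is not divisible by 2.
Therefore no such x exists.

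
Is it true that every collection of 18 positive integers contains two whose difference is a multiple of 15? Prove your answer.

Yes, this is always true.

There are exactly 15 possible remainders on division by 15.
With 18 integers and only 15 classes, the pigeonhole principle forces two of them, say a and b, into the same class.
Then a ≡ b (mod 15), i.e. 15 ∣ (a − b).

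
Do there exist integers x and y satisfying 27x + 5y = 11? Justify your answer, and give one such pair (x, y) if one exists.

27 and 5 are coprime, so 27x + 5y ranges over all of ℤ.
Run the Euclidean algorithm on 27 and 5: 27 = 5·5 + 2, 5 = 2·2 + 1, 2 = 2·1 + 0.
Back-substituting, 1 = 5 − 2·2 = 5 − 2·(27 − 5·5) = −2·27 + 11·5; that is, 27·(-2) + 5·11 = 1.
Multiplying through by 11: x = (-2)·11 = -22, y = 11·11 = 121 is a solution.
Shifting by a multiple of (5, −27) keeps it a solution: x = -22 + 5·5 = 3, y = 121 − 5·27 = -14.
Indeed 27·3 + 5·(-14) = 81 − 70 = 11.

x = 3, y = -14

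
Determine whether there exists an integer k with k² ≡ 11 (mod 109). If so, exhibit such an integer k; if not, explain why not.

109 is prime, so by Euler's criterion 11 is a square mod 109 iff 11^((109−1)/2) = 11^54 ≡ 1 (mod 109).
Repeated squaring mod 109: 11^2 = 121 ≡ 12; 11^4 ≡ 12² = 144 ≡ 35; 11^8 ≡ 35² = 1225 ≡ 26; 11^16 ≡ 26² = 676 ≡ 22; 11^32 ≡ 22² = 484 ≡ 48.
Since 54 = 32 + 16 + 4 + 2, 11^54 ≡ 48 · 22 · 35 · 12; multiplying out mod 109: 48·22 = 1056 ≡ 75, then 75·35 = 2625 ≡ 9, then 9·12 = 108 ≡ 108. Thus 11^54 ≡ 108 ≡ −1 (mod 109).
By Euler's criterion 11 is a quadratic non-residue mod 109: no k satisfies k² ≡ 11 (mod 109).

There is no such integer.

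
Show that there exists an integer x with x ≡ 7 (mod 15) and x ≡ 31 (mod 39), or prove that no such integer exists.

x = 187

gcd(15, 39) = 3. A simultaneous solution exists iff 7 ≡ 31 (mod 3); here 7 mod 3 = 1 = 31 mod 3, so it does.
Write x = 7 + 15t. Then 15t ≡ 31 − 7 ≡ 24 (mod 39); dividing through by 3 gives 5t ≡ 8 (mod 13).
Note 5·8 = 40 ≡ 1 (mod 13) (as 40 − 1 = 3·13), so 5⁻¹ ≡ 8.
Therefore t ≡ 8·8 = 64 ≡ 12 (mod 13).
Then x = 7 + 15·12 = 187.
Indeed 187 ≡ 7 (mod 15) and 187 ≡ 31 (mod 39).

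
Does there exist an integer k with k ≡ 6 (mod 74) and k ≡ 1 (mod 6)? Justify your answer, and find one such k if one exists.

There is no such integer.

Both moduli are multiples of 2 = gcd(74, 6), so any solution would satisfy k ≡ 6 and k ≡ 1 modulo 2 simultaneously.
But 6 mod 2 = 0 while 1 mod 2 = 1, a contradiction.
So no integer satisfies both congruences.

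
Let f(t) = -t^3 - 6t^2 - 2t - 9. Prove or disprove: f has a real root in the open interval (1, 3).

No such root exists.

f(1) = -18 and f(3) = -96, both negative, so a sign-change argument is unavailable; we show f keeps this sign on the whole interval.
Shift to the endpoint 1: with t = 1 + u (0 < u < 2), one computes f(1 + u) = -u^3 - 9u^2 - 17u - 18.
All 4 nonzero coefficients of this polynomial in u are negative; hence for u > 0 the value is a sum of negative terms (the constant -18 among them).
So f is strictly negative on (1, 3); no root exists in the interval.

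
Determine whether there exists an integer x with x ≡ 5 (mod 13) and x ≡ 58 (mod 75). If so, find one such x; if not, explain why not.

x = 733

Since 13 and 75 share no common factor, CRT says the pair of congruences has a solution (unique mod 975).
Write x = 5 + 13t and require 5 + 13t ≡ 58 (mod 75), i.e. 13t ≡ 53 (mod 75).
Invert 13 mod 75 by the Euclidean algorithm: 75 = 5·13 + 10, 13 = 1·10 + 3, 10 = 3·3 + 1, 3 = 3·1 + 0; back-substituting, 1 = 10 − 3·3 = 10 − 3·(13 − 1·10) = −3·13 + 4·10 = −3·13 + 4·(75 − 5·13) = 4·75 − 23·13. Hence 13·(-23) ≡ 1, so 13⁻¹ ≡ -23 ≡ 52 (mod 75).
Multiplying by 52: t ≡ 52·53 = 2756 ≡ 56 (mod 75).
With t = 56: x = 5 + 13·56 = 733.
Verify: 733 = 56·13 + 5 and 733 = 9·75 + 58. ✓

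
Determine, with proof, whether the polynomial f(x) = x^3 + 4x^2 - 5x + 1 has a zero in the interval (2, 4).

No such root exists.

The endpoint values f(2) = 15 and f(4) = 109 are both positive. Claim: f(x) > 0 for every x in (2, 4).
Substitute x = 2 + u, where 0 < u < 2 on the interval. Expanding, f(2 + u) = u^3 + 10u^2 + 23u + 15.
All 4 nonzero coefficients of this polynomial in u are positive; hence for u > 0 the value is a sum of positive terms (the constant 15 among them).
So f is strictly positive on (2, 4); no root exists in the interval.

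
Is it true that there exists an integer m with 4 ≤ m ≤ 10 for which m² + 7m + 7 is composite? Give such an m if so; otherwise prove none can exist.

At m = 10: 10² + 7·10 + 7 = 177 = 3·59, which is composite.

m = 10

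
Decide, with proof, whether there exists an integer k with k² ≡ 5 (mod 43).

43 is prime, so by Euler's criterion 5 is a square mod 43 iff 5^((43−1)/2) = 5^21 ≡ 1 (mod 43).
Squaring successively (mod 43): 5^2 = 25 ≡ 25; 5^4 ≡ 25² = 625 ≡ 23; 5^8 ≡ 23² = 529 ≡ 13; 5^16 ≡ 13² = 169 ≡ 40.
Since 21 = 16 + 4 + 1, 5^21 ≡ 40 · 23 · 5; multiplying out mod 43: 40·23 = 920 ≡ 17, then 17·5 = 85 ≡ 42. Thus 5^21 ≡ 42 ≡ −1 (mod 43).
The value −1 means 5 is a non-residue modulo 43, so k² ≡ 5 (mod 43) is impossible.

No, no such integer exists.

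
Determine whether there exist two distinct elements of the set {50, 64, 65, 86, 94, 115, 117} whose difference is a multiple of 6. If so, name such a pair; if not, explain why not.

Yes: 50 and 86.

50 mod 6 = 2 and 86 mod 6 = 2, so 86 − 50 = 36 = 6·6.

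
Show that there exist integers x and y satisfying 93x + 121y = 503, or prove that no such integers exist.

x = 116, y = -85

Since gcd(93, 121) = 1, every integer is an integer combination of 93 and 121.
Dividing repeatedly: 121 = 1·93 + 28, 93 = 3·28 + 9, 28 = 3·9 + 1, 9 = 9·1 + 0.
Unwinding: 1 = 28 − 3·9 = 28 − 3·(93 − 3·28) = −3·93 + 10·28 = −3·93 + 10·(121 − 1·93) = 10·121 − 13·93, i.e. 93·(-13) + 121·10 = 1.
Scaling by 503 gives the particular solution (x, y) = (-6539, 5030).
Adding 55·121 to x and subtracting 55·93 from y gives the tidier solution (116, -85).
Indeed 93·116 + 121·(-85) = 10788 − 10285 = 503.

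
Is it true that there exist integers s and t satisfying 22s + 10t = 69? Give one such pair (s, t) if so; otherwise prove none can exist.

No such integers exist.

gcd(22, 10) = 2, so every integer of the form 22s + 10t is a multiple of 2.
But 69 = 2·34 + 1, so 2 ∤ 69.
So the equation is unsolvable over ℤ.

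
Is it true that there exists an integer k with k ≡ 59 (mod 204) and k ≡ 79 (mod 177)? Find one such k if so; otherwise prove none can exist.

Reduce both congruences modulo 3, which divides 204 and 177: they say k ≡ 59 (mod 3) and k ≡ 79 (mod 3).
But 59 mod 3 = 2 while 79 mod 3 = 1, a contradiction.
Therefore no such k exists.

There is no such integer.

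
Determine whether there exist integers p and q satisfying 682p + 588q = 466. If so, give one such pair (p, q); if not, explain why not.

p = 55, q = -63

Every value of 682p + 588q is a multiple of gcd(682, 588) = 2; since 2 ∣ 466, solutions exist.
Dividing through by 2 reduces the equation to 341p + 294q = 233.
Dividing repeatedly: 341 = 1·294 + 47, 294 = 6·47 + 12, 47 = 3·12 + 11, 12 = 1·11 + 1, 11 = 11·1 + 0.
Unwinding: 1 = 12 − 1·11 = 12 − (47 − 3·12) = −47 + 4·12 = −47 + 4·(294 − 6·47) = 4·294 − 25·47 = 4·294 − 25·(341 − 1·294) = −25·341 + 29·294, i.e. 341·(-25) + 294·29 = 1.
Times 233: 341·(-5825) + 294·6757 = 233, so (-5825, 6757) solves it.
Adding 20·294 to p and subtracting 20·341 from q gives the tidier solution (55, -63).
Check: 682·55 + 588·(-63) = 37510 − 37044 = 466. ✓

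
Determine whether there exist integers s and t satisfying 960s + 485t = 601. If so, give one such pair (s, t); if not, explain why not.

There are no such integers.

Any value of 960s + 485t is a multiple of gcd(960, 485) = 5.
But 601 = 5·120 + 1, so 5 ∤ 601.
Hence no integers s, t satisfy the equation.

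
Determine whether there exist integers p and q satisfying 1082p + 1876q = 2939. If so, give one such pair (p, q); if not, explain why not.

No, no such integers exist.

gcd(1082, 1876) = 2, so every integer of the form 1082p + 1876q is a multiple of 2.
But 2939 is not a multiple of 2 (it leaves remainder 1).
So the equation is unsolvable over ℤ.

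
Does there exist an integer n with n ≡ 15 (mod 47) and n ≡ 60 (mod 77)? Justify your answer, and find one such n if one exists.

n = 1754

Since 47 and 77 share no common factor, CRT says the pair of congruences has a solution (unique mod 3619).
Any solution of the first congruence is n = 15 + 47t; substituting into the second, 47t ≡ 60 − 15 ≡ 45 (mod 77).
Invert 47 mod 77 by the Euclidean algorithm: 77 = 1·47 + 30, 47 = 1·30 + 17, 30 = 1·17 + 13, 17 = 1·13 + 4, 13 = 3·4 + 1, 4 = 4·1 + 0; back-substituting, 1 = 13 − 3·4 = 13 − 3·(17 − 1·13) = −3·17 + 4·13 = −3·17 + 4·(30 − 1·17) = 4·30 − 7·17 = 4·30 − 7·(47 − 1·30) = −7·47 + 11·30 = −7·47 + 11·(77 − 1·47) = 11·77 − 18·47. Hence 47·(-18) ≡ 1, so 47⁻¹ ≡ -18 ≡ 59 (mod 77).
Multiplying by 59: t ≡ 59·45 = 2655 ≡ 37 (mod 77).
With t = 37: n = 15 + 47·37 = 1754.
Verify: 1754 = 37·47 + 15 and 1754 = 22·77 + 60. ✓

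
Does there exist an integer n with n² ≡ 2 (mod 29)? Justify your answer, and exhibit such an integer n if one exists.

No, no such integer exists.

Apply Euler's criterion with the prime 29: 2 is a quadratic residue iff 2^14 ≡ 1 (mod 29), and a non-residue iff it is ≡ −1.
Squaring successively (mod 29): 2^2 = 4 ≡ 4; 2^4 ≡ 4² = 16 ≡ 16; 2^8 ≡ 16² = 256 ≡ 24.
Since 14 = 8 + 4 + 2, 2^14 ≡ 24 · 16 · 4; multiplying out mod 29: 24·16 = 384 ≡ 7, then 7·4 = 28 ≡ 28. Thus 2^14 ≡ 28 ≡ −1 (mod 29).
By Euler's criterion 2 is a quadratic non-residue mod 29: no n satisfies n² ≡ 2 (mod 29).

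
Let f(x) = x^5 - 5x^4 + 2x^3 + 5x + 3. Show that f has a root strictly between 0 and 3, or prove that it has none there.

f(0) = 3 and f(3) = -90, which have opposite signs.
f is continuous everywhere (it is a polynomial), in particular on [0, 3].
By the Intermediate Value Theorem f must vanish at some point of (0, 3).

Such a root exists.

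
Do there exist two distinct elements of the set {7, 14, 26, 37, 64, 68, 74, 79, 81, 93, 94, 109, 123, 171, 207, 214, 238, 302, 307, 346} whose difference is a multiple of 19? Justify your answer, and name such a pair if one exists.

7 and 26 are such a pair.

7 mod 19 = 7 and 26 mod 19 = 7, so 26 − 7 = 19 = 1·19.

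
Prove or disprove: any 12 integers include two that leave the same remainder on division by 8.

Yes, this is always true.

There are exactly 8 possible remainders on division by 8.
With 12 integers and only 8 classes, the pigeonhole principle forces two of them, say a and b, into the same class.
So a and b have equal remainders mod 8, which is exactly what was to be shown.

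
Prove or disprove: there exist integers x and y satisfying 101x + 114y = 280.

101 and 114 are coprime, so 101x + 114y ranges over all of ℤ.
Run the Euclidean algorithm on 114 and 101: 114 = 1·101 + 13, 101 = 7·13 + 10, 13 = 1·10 + 3, 10 = 3·3 + 1, 3 = 3·1 + 0.
Unwinding: 1 = 10 − 3·3 = 10 − 3·(13 − 1·10) = −3·13 + 4·10 = −3·13 + 4·(101 − 7·13) = 4·101 − 31·13 = 4·101 − 31·(114 − 1·101) = −31·114 + 35·101, i.e. 101·35 + 114·(-31) = 1.
Multiplying through by 280: x = 35·280 = 9800, y = (-31)·280 = -8680 is a solution.
Shifting by a multiple of (114, −101) keeps it a solution: x = 9800 − 85·114 = 110, y = -8680 + 85·101 = -95.
Indeed 101·110 + 114·(-95) = 11110 − 10830 = 280.

x = 110, y = -95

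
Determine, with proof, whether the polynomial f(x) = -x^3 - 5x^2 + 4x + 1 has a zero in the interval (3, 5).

No such root exists.

The endpoint values f(3) = -59 and f(5) = -229 are both negative. Claim: f(x) < 0 for every x in (3, 5).
Substitute x = 3 + u, where 0 < u < 2 on the interval. Expanding, f(3 + u) = -u^3 - 14u^2 - 53u - 59.
The nonzero coefficients here are all negative, so for u > 0 every term is negative (or zero), and the constant term -59 is strictly negative.
So f is strictly negative on (3, 5); no root exists in the interval.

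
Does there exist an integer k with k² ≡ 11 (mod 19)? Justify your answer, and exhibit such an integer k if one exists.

k = 7 works: 7² = 49, and 49 − 11 = 38 = 2·19.

k = 7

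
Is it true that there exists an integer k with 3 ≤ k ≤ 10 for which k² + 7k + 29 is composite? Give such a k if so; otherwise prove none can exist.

The values for k = 3, 4, …, 10 are 59, 73, 89, 107, 127, 149, 173, 199, and each of these is prime.
So no value in the range makes the expression composite.

No such integer k in that range exists.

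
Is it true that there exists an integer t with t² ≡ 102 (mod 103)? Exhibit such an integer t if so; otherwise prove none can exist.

There is no such integer.

Apply Euler's criterion with the prime 103: 102 is a quadratic residue iff 102^51 ≡ 1 (mod 103), and a non-residue iff it is ≡ −1.
Squaring successively (mod 103): 102^2 = 10404 ≡ 1; 102^4 ≡ 1² = 1 ≡ 1; 102^8 ≡ 1² = 1 ≡ 1; 102^16 ≡ 1² = 1 ≡ 1; 102^32 ≡ 1² = 1 ≡ 1.
Since 51 = 32 + 16 + 2 + 1, 102^51 ≡ 1 · 1 · 1 · 102; multiplying out mod 103: 1·1 = 1 ≡ 1, then 1·1 = 1 ≡ 1, then 1·102 = 102 ≡ 102. Thus 102^51 ≡ 102 ≡ −1 (mod 103).
The value −1 means 102 is a non-residue modulo 103, so t² ≡ 102 (mod 103) is impossible.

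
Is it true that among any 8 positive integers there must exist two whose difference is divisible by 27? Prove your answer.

Consider the 8 integers 135, 136, …, 142. They lie in distinct residue classes modulo 27, since 8 ≤ 27.
No two share a residue, so no pair has difference divisible by 27; the claim fails for this set.

No, the set {135, 136, 137, 138, 139, 140, 141, 142} is a counterexample.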